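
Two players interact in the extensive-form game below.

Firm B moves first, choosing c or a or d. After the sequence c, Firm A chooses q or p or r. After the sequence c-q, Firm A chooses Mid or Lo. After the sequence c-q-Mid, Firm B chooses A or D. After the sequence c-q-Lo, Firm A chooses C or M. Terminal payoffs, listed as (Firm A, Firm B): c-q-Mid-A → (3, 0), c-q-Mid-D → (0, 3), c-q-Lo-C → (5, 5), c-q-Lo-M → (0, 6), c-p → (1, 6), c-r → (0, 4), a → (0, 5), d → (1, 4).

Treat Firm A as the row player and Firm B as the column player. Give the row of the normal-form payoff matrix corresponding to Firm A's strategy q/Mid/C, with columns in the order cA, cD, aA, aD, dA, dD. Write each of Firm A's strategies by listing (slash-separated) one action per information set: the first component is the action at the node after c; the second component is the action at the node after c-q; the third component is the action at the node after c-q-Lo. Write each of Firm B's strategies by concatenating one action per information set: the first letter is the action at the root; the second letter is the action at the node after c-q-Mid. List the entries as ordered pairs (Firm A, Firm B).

vs cA: Firm B plays c → Firm A plays q at [c] → Firm A plays Mid at [c-q] → Firm B plays A at [c-q-Mid] → (3, 0)
vs cD: Firm B plays c → Firm A plays q at [c] → Firm A plays Mid at [c-q] → Firm B plays D at [c-q-Mid] → (0, 3)
vs aA: Firm B plays a → (0, 5)
vs aD: Firm B plays a → (0, 5)
vs dA: Firm B plays d → (1, 4)
vs dD: Firm B plays d → (1, 4)

(3,0) (0,3) (0,5) (0,5) (1,4) (1,4)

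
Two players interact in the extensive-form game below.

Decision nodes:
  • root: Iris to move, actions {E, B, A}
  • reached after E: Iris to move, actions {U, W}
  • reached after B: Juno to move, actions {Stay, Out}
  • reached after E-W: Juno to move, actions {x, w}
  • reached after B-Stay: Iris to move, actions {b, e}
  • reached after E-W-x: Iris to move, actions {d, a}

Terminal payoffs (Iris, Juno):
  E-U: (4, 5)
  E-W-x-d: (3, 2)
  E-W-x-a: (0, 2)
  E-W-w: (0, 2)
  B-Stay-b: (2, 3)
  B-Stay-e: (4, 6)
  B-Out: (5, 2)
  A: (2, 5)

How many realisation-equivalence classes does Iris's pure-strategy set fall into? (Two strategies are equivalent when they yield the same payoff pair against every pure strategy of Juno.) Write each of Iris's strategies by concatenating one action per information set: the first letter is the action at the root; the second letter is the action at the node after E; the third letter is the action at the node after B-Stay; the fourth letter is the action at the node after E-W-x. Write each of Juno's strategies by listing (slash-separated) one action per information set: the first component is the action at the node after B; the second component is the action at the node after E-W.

6

Iris has 24 pure strategies: EUbd, EUba, EUed, EUea, EWbd, EWba, EWed, EWea, BUbd, BUba, BUed, BUea, BWbd, BWba, BWed, BWea, AUbd, AUba, AUed, AUea, AWbd, AWba, AWed, AWea. Columns: Stay/x, Stay/w, Out/x, Out/w.
{EUbd, EUba, EUed, EUea} → row (4,5) (4,5) (4,5) (4,5)
{EWbd, EWed} → row (3,2) (0,2) (3,2) (0,2)
{EWba, EWea} → row (0,2) (0,2) (0,2) (0,2)
{BUbd, BUba, BWbd, BWba} → row (2,3) (2,3) (5,2) (5,2)
{BUed, BUea, BWed, BWea} → row (4,6) (4,6) (5,2) (5,2)
{AUbd, AUba, AUed, AUea, AWbd, AWba, AWed, AWea} → row (2,5) (2,5) (2,5) (2,5)
That's 6 distinct rows out of 24 strategies.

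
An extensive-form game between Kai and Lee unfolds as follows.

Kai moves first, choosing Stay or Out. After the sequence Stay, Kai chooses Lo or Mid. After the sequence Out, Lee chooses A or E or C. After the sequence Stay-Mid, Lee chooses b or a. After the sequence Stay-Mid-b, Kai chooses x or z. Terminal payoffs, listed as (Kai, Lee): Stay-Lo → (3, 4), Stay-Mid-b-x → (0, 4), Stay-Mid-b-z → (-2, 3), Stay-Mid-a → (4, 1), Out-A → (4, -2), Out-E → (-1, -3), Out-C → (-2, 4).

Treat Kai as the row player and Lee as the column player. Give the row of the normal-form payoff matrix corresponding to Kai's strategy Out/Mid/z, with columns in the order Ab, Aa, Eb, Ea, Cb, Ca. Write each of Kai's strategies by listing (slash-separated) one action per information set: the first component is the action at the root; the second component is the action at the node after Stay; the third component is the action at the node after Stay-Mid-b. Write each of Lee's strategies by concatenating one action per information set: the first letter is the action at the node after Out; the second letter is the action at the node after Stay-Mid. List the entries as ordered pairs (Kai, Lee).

vs Ab: Kai plays Out → Lee plays A at [Out] → (4, -2)
vs Aa: Kai plays Out → Lee plays A at [Out] → (4, -2)
vs Eb: Kai plays Out → Lee plays E at [Out] → (-1, -3)
vs Ea: Kai plays Out → Lee plays E at [Out] → (-1, -3)
vs Cb: Kai plays Out → Lee plays C at [Out] → (-2, 4)
vs Ca: Kai plays Out → Lee plays C at [Out] → (-2, 4)

(4,-2) (4,-2) (-1,-3) (-1,-3) (-2,4) (-2,4)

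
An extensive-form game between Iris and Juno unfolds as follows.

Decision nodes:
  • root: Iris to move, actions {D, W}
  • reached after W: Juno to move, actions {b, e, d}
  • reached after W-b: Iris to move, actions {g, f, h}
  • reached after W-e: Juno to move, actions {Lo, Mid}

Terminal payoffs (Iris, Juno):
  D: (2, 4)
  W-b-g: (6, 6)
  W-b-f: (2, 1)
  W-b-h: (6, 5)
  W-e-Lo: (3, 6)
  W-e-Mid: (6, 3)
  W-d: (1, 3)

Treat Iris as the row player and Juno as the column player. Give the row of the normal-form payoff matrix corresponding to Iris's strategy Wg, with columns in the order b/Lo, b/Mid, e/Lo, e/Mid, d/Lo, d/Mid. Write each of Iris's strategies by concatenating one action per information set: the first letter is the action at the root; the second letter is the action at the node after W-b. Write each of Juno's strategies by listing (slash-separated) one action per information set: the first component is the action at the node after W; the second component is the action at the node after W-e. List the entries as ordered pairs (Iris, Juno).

(6,6) (6,6) (3,6) (6,3) (1,3) (1,3)

vs b/Lo: Iris plays W → Juno plays b at [W] → Iris plays g at [W-b] → (6, 6)
vs b/Mid: Iris plays W → Juno plays b at [W] → Iris plays g at [W-b] → (6, 6)
vs e/Lo: Iris plays W → Juno plays e at [W] → Juno plays Lo at [W-e] → (3, 6)
vs e/Mid: Iris plays W → Juno plays e at [W] → Juno plays Mid at [W-e] → (6, 3)
vs d/Lo: Iris plays W → Juno plays d at [W] → (1, 3)
vs d/Mid: Iris plays W → Juno plays d at [W] → (1, 3)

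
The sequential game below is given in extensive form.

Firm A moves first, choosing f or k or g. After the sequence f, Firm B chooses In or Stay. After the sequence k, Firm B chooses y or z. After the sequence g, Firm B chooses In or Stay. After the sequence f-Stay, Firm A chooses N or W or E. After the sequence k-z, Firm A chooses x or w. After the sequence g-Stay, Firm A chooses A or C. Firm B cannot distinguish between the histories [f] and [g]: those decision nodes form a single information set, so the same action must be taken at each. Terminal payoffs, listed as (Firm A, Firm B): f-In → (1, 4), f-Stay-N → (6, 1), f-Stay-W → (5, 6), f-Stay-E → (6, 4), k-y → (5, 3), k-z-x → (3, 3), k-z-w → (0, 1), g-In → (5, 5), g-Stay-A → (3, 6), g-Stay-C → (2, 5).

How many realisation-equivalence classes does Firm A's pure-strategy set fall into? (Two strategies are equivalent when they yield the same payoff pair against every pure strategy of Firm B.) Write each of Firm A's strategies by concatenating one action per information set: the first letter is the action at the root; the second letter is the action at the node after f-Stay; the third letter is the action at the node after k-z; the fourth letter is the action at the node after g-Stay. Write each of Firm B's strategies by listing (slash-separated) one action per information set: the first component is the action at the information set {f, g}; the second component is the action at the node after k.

Firm A has 36 pure strategies: fNxA, fNxC, fNwA, fNwC, fWxA, fWxC, fWwA, fWwC, fExA, fExC, fEwA, fEwC, kNxA, kNxC, kNwA, kNwC, kWxA, kWxC, kWwA, kWwC, kExA, kExC, kEwA, kEwC, gNxA, gNxC, gNwA, gNwC, gWxA, gWxC, gWwA, gWwC, gExA, gExC, gEwA, gEwC. Columns: In/y, In/z, Stay/y, Stay/z.
{fNxA, fNxC, fNwA, fNwC} → row (1,4) (1,4) (6,1) (6,1)
{fWxA, fWxC, fWwA, fWwC} → row (1,4) (1,4) (5,6) (5,6)
{fExA, fExC, fEwA, fEwC} → row (1,4) (1,4) (6,4) (6,4)
{kNxA, kNxC, kWxA, kWxC, kExA, kExC} → row (5,3) (3,3) (5,3) (3,3)
{kNwA, kNwC, kWwA, kWwC, kEwA, kEwC} → row (5,3) (0,1) (5,3) (0,1)
{gNxA, gNwA, gWxA, gWwA, gExA, gEwA} → row (5,5) (5,5) (3,6) (3,6)
{gNxC, gNwC, gWxC, gWwC, gExC, gEwC} → row (5,5) (5,5) (2,5) (2,5)
That's 7 distinct rows out of 36 strategies.

7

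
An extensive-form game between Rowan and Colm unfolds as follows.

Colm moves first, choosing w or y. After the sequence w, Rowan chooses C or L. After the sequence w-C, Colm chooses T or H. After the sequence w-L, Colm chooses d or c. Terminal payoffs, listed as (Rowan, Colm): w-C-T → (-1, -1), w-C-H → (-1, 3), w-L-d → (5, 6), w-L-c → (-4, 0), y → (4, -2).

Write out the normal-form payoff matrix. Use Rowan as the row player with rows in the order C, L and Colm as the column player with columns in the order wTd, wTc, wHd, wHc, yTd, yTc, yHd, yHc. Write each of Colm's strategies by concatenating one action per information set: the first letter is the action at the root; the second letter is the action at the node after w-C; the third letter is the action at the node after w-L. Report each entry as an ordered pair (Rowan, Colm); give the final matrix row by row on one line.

Row C: wTd→(-1,-1), wTc→(-1,-1), wHd→(-1,3), wHc→(-1,3), yTd→(4,-2), yTc→(4,-2), yHd→(4,-2), yHc→(4,-2)
Row L: wTd→(5,6), wTc→(-4,0), wHd→(5,6), wHc→(-4,0), yTd→(4,-2), yTc→(4,-2), yHd→(4,-2), yHc→(4,-2)

C: (-1,-1) (-1,-1) (-1,3) (-1,3) (4,-2) (4,-2) (4,-2) (4,-2) | L: (5,6) (-4,0) (5,6) (-4,0) (4,-2) (4,-2) (4,-2) (4,-2)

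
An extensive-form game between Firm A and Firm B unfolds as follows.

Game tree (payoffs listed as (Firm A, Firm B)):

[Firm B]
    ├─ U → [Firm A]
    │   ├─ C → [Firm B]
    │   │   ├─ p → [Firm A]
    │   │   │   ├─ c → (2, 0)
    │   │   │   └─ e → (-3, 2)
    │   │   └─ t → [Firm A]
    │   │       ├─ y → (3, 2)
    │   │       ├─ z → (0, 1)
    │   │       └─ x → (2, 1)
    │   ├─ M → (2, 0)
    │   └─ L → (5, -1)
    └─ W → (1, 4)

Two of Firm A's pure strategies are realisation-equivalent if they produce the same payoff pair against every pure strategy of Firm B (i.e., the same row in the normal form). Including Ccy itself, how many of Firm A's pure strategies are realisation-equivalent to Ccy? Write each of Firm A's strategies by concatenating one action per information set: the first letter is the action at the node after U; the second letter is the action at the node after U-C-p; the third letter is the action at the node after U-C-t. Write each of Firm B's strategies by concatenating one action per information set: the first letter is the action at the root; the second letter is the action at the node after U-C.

1

Row for Ccy (columns Up, Ut, Wp, Wt): (2,0) (3,2) (1,4) (1,4).
Every one of Firm A's information sets is on the play path for some reply by Firm B when Firm A follows Ccy.
Changing the action at any of them therefore changes at least one column, so only Ccy itself gives this row.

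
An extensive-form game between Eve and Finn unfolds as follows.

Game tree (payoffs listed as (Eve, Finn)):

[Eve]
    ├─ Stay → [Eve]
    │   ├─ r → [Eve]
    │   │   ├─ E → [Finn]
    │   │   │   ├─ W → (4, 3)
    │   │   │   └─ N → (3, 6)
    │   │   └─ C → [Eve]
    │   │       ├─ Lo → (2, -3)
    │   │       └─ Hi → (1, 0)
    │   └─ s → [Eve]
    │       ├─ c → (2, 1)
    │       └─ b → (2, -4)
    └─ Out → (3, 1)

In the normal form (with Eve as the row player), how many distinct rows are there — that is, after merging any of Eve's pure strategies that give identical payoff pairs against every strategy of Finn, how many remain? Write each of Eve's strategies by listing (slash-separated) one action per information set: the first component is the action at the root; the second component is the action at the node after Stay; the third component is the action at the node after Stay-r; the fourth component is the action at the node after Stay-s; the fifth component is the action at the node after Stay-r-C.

Eve has 32 pure strategies: Stay/r/E/c/Lo, Stay/r/E/c/Hi, Stay/r/E/b/Lo, Stay/r/E/b/Hi, Stay/r/C/c/Lo, Stay/r/C/c/Hi, Stay/r/C/b/Lo, Stay/r/C/b/Hi, Stay/s/E/c/Lo, Stay/s/E/c/Hi, Stay/s/E/b/Lo, Stay/s/E/b/Hi, Stay/s/C/c/Lo, Stay/s/C/c/Hi, Stay/s/C/b/Lo, Stay/s/C/b/Hi, Out/r/E/c/Lo, Out/r/E/c/Hi, Out/r/E/b/Lo, Out/r/E/b/Hi, Out/r/C/c/Lo, Out/r/C/c/Hi, Out/r/C/b/Lo, Out/r/C/b/Hi, Out/s/E/c/Lo, Out/s/E/c/Hi, Out/s/E/b/Lo, Out/s/E/b/Hi, Out/s/C/c/Lo, Out/s/C/c/Hi, Out/s/C/b/Lo, Out/s/C/b/Hi. Columns: W, N.
{Stay/r/E/c/Lo, Stay/r/E/c/Hi, Stay/r/E/b/Lo, Stay/r/E/b/Hi} → row (4,3) (3,6)
{Stay/r/C/c/Lo, Stay/r/C/b/Lo} → row (2,-3) (2,-3)
{Stay/r/C/c/Hi, Stay/r/C/b/Hi} → row (1,0) (1,0)
{Stay/s/E/c/Lo, Stay/s/E/c/Hi, Stay/s/C/c/Lo, Stay/s/C/c/Hi} → row (2,1) (2,1)
{Stay/s/E/b/Lo, Stay/s/E/b/Hi, Stay/s/C/b/Lo, Stay/s/C/b/Hi} → row (2,-4) (2,-4)
{Out/r/E/c/Lo, Out/r/E/c/Hi, Out/r/E/b/Lo, Out/r/E/b/Hi, Out/r/C/c/Lo, Out/r/C/c/Hi, Out/r/C/b/Lo, Out/r/C/b/Hi, Out/s/E/c/Lo, Out/s/E/c/Hi, Out/s/E/b/Lo, Out/s/E/b/Hi, Out/s/C/c/Lo, Out/s/C/c/Hi, Out/s/C/b/Lo, Out/s/C/b/Hi} → row (3,1) (3,1)
That's 6 distinct rows out of 32 strategies.

6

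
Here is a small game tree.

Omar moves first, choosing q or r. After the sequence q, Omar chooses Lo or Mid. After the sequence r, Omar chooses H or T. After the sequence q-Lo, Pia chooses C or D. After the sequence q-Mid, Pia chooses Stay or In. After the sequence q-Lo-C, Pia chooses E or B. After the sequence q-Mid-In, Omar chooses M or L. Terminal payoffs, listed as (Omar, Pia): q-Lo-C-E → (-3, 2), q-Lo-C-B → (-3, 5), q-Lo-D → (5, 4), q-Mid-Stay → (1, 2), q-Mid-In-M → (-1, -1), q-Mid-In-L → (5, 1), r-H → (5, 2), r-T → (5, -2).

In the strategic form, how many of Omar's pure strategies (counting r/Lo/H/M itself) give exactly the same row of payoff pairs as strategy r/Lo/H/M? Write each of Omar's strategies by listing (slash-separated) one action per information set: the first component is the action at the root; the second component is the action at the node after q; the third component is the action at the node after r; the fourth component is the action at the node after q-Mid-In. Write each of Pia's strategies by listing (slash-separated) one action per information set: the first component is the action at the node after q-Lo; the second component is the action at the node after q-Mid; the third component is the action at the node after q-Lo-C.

Row for r/Lo/H/M (columns C/Stay/E, C/Stay/B, C/In/E, C/In/B, D/Stay/E, D/Stay/B, D/In/E, D/In/B): (5,2) (5,2) (5,2) (5,2) (5,2) (5,2) (5,2) (5,2).
Under r/Lo/H/M, Omar's choice at the node after q and at the node after q-Mid-In can never be reached regardless of what Pia does, so varying those choices leaves every outcome unchanged.
Holding the reachable choices fixed and varying the unreachable ones freely already gives 2 × 2 = 4 equivalent strategies.
No other strategy reproduces this row, so those 4 are the full class: r/Lo/H/M, r/Lo/H/L, r/Mid/H/M, r/Mid/H/L.

4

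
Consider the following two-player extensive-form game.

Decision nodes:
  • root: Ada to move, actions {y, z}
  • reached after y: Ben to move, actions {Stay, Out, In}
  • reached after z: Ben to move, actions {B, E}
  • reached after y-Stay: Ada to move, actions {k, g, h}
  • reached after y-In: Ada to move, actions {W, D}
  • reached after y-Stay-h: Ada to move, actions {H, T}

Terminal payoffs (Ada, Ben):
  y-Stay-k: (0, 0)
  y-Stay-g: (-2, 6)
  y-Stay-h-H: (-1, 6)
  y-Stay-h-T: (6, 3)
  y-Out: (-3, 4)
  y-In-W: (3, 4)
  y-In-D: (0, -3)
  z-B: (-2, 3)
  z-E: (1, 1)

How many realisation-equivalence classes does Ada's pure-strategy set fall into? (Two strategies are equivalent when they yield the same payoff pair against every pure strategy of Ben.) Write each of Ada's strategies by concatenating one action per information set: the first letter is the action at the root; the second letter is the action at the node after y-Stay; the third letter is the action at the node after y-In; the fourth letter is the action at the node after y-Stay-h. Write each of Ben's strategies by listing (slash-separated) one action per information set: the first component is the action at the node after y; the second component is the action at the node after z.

Ada has 24 pure strategies: ykWH, ykWT, ykDH, ykDT, ygWH, ygWT, ygDH, ygDT, yhWH, yhWT, yhDH, yhDT, zkWH, zkWT, zkDH, zkDT, zgWH, zgWT, zgDH, zgDT, zhWH, zhWT, zhDH, zhDT. Columns: Stay/B, Stay/E, Out/B, Out/E, In/B, In/E.
{ykWH, ykWT} → row (0,0) (0,0) (-3,4) (-3,4) (3,4) (3,4)
{ykDH, ykDT} → row (0,0) (0,0) (-3,4) (-3,4) (0,-3) (0,-3)
{ygWH, ygWT} → row (-2,6) (-2,6) (-3,4) (-3,4) (3,4) (3,4)
{ygDH, ygDT} → row (-2,6) (-2,6) (-3,4) (-3,4) (0,-3) (0,-3)
{yhWH} → row (-1,6) (-1,6) (-3,4) (-3,4) (3,4) (3,4)
{yhWT} → row (6,3) (6,3) (-3,4) (-3,4) (3,4) (3,4)
{yhDH} → row (-1,6) (-1,6) (-3,4) (-3,4) (0,-3) (0,-3)
{yhDT} → row (6,3) (6,3) (-3,4) (-3,4) (0,-3) (0,-3)
{zkWH, zkWT, zkDH, zkDT, zgWH, zgWT, zgDH, zgDT, zhWH, zhWT, zhDH, zhDT} → row (-2,3) (1,1) (-2,3) (1,1) (-2,3) (1,1)
That's 9 distinct rows out of 24 strategies.

9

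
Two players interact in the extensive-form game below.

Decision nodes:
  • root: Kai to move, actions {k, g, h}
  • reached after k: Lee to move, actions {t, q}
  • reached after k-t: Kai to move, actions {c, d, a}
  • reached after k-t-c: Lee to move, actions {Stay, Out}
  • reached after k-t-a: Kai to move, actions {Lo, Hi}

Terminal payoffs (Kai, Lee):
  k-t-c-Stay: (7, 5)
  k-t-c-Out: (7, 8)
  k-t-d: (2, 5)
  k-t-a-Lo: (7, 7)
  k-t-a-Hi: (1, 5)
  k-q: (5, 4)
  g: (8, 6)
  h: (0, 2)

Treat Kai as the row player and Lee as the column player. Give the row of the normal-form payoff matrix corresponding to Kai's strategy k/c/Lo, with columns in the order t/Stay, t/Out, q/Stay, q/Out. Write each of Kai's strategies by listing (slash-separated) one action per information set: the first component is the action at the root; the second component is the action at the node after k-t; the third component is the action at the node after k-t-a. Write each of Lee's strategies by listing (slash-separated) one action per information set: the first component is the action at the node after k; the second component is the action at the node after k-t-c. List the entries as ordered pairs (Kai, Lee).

vs t/Stay: Kai plays k → Lee plays t at [k] → Kai plays c at [k-t] → Lee plays Stay at [k-t-c] → (7, 5)
vs t/Out: Kai plays k → Lee plays t at [k] → Kai plays c at [k-t] → Lee plays Out at [k-t-c] → (7, 8)
vs q/Stay: Kai plays k → Lee plays q at [k] → (5, 4)
vs q/Out: Kai plays k → Lee plays q at [k] → (5, 4)

(7,5) (7,8) (5,4) (5,4)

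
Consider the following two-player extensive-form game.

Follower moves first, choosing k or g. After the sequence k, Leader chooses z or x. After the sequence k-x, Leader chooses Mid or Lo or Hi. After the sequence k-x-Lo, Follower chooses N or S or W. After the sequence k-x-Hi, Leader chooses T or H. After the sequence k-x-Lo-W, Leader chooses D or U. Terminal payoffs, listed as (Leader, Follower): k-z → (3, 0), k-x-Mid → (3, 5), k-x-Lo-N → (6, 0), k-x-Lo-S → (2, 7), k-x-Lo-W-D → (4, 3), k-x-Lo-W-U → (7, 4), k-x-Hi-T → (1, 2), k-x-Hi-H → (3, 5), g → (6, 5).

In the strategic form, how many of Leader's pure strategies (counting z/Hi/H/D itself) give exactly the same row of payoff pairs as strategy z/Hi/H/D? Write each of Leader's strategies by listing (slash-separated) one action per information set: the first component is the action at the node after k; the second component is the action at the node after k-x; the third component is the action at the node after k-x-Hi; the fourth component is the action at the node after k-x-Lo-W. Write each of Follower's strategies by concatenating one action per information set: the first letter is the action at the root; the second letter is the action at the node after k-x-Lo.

Row for z/Hi/H/D (columns kN, kS, kW, gN, gS, gW): (3,0) (3,0) (3,0) (6,5) (6,5) (6,5).
Under z/Hi/H/D, Leader's choice at the node after k-x and at the node after k-x-Hi and at the node after k-x-Lo-W can never be reached regardless of what Follower does, so varying those choices leaves every outcome unchanged.
Holding the reachable choices fixed and varying the unreachable ones freely already gives 3 × 2 × 2 = 12 equivalent strategies.
No other strategy reproduces this row, so those 12 are the full class: z/Mid/T/D, z/Mid/T/U, z/Mid/H/D, z/Mid/H/U, z/Lo/T/D, z/Lo/T/U, z/Lo/H/D, z/Lo/H/U, z/Hi/T/D, z/Hi/T/U, z/Hi/H/D, z/Hi/H/U.

12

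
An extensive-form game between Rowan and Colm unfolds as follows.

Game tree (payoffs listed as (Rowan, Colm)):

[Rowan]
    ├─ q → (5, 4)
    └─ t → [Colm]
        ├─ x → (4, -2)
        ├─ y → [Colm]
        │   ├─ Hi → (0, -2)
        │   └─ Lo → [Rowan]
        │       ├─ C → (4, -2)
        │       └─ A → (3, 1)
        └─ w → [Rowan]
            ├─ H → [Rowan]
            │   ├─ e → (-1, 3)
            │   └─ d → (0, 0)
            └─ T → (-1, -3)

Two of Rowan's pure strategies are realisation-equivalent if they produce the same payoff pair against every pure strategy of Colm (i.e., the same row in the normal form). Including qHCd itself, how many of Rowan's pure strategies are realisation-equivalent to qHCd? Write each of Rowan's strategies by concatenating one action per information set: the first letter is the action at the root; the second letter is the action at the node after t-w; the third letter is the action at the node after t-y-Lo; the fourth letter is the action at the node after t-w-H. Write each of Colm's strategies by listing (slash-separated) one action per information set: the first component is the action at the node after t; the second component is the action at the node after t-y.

8

Row for qHCd (columns x/Hi, x/Lo, y/Hi, y/Lo, w/Hi, w/Lo): (5,4) (5,4) (5,4) (5,4) (5,4) (5,4).
Under qHCd, Rowan's choice at the node after t-w and at the node after t-y-Lo and at the node after t-w-H can never be reached regardless of what Colm does, so varying those choices leaves every outcome unchanged.
Holding the reachable choices fixed and varying the unreachable ones freely already gives 2 × 2 × 2 = 8 equivalent strategies.
No other strategy reproduces this row, so those 8 are the full class: qHCe, qHCd, qHAe, qHAd, qTCe, qTCd, qTAe, qTAd.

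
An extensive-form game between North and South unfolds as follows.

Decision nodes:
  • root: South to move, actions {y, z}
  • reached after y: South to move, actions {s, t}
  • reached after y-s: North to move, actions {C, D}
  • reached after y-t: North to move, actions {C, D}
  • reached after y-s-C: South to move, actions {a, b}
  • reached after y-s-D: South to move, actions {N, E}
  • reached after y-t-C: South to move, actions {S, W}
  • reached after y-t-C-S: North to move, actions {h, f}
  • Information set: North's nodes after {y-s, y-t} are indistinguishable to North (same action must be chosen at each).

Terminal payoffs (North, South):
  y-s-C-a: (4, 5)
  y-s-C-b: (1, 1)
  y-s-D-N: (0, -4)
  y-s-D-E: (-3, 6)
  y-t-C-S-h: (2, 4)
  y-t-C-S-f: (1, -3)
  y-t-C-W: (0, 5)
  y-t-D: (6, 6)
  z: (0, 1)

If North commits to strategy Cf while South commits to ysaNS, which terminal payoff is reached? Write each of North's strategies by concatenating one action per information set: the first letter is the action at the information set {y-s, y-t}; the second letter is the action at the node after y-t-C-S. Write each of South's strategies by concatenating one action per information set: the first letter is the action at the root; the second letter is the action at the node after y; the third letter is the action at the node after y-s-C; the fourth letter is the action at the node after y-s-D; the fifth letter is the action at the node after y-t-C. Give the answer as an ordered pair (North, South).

(4, 5)

Trace the play path from the root:
  South plays y
  South plays s at [y]
  North plays C at [y-s]
  South plays a at [y-s-C]
→ terminal payoff (4, 5).
(North's choice at the node after y-t-C-S is never reached on this path, so it doesn't affect the outcome.)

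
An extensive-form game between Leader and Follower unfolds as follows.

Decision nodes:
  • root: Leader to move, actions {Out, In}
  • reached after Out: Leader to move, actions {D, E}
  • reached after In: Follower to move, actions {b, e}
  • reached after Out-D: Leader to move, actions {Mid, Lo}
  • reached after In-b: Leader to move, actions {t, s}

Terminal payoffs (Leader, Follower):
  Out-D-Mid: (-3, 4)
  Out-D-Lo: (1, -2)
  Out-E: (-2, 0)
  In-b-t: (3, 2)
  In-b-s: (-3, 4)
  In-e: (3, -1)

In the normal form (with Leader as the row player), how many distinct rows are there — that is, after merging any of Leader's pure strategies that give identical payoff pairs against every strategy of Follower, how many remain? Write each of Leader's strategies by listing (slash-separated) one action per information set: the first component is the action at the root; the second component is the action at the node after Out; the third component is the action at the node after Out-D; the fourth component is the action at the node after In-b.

Leader has 16 pure strategies: Out/D/Mid/t, Out/D/Mid/s, Out/D/Lo/t, Out/D/Lo/s, Out/E/Mid/t, Out/E/Mid/s, Out/E/Lo/t, Out/E/Lo/s, In/D/Mid/t, In/D/Mid/s, In/D/Lo/t, In/D/Lo/s, In/E/Mid/t, In/E/Mid/s, In/E/Lo/t, In/E/Lo/s. Columns: b, e.
{Out/D/Mid/t, Out/D/Mid/s} → row (-3,4) (-3,4)
{Out/D/Lo/t, Out/D/Lo/s} → row (1,-2) (1,-2)
{Out/E/Mid/t, Out/E/Mid/s, Out/E/Lo/t, Out/E/Lo/s} → row (-2,0) (-2,0)
{In/D/Mid/t, In/D/Lo/t, In/E/Mid/t, In/E/Lo/t} → row (3,2) (3,-1)
{In/D/Mid/s, In/D/Lo/s, In/E/Mid/s, In/E/Lo/s} → row (-3,4) (3,-1)
That's 5 distinct rows out of 16 strategies.

5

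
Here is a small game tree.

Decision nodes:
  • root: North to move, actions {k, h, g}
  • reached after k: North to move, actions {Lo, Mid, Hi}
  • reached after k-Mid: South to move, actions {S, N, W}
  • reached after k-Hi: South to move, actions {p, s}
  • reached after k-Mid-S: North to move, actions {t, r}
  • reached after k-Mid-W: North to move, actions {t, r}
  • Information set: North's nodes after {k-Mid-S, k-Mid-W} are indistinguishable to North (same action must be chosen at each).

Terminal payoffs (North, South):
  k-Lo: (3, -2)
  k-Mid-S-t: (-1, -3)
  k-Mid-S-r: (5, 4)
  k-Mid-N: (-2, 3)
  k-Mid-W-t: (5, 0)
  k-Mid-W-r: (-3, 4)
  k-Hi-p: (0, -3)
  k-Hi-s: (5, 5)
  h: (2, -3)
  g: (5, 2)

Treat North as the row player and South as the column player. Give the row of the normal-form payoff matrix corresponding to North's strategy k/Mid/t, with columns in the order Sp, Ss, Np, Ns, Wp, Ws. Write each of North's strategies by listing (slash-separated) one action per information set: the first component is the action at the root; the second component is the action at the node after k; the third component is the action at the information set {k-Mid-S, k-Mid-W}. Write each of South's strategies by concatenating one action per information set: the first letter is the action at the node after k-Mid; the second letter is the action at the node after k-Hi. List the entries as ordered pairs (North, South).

vs Sp: North plays k → North plays Mid at [k] → South plays S at [k-Mid] → North plays t at [k-Mid-S] → (-1, -3)
vs Ss: North plays k → North plays Mid at [k] → South plays S at [k-Mid] → North plays t at [k-Mid-S] → (-1, -3)
vs Np: North plays k → North plays Mid at [k] → South plays N at [k-Mid] → (-2, 3)
vs Ns: North plays k → North plays Mid at [k] → South plays N at [k-Mid] → (-2, 3)
vs Wp: North plays k → North plays Mid at [k] → South plays W at [k-Mid] → North plays t at [k-Mid-W] → (5, 0)
vs Ws: North plays k → North plays Mid at [k] → South plays W at [k-Mid] → North plays t at [k-Mid-W] → (5, 0)

(-1,-3) (-1,-3) (-2,3) (-2,3) (5,0) (5,0)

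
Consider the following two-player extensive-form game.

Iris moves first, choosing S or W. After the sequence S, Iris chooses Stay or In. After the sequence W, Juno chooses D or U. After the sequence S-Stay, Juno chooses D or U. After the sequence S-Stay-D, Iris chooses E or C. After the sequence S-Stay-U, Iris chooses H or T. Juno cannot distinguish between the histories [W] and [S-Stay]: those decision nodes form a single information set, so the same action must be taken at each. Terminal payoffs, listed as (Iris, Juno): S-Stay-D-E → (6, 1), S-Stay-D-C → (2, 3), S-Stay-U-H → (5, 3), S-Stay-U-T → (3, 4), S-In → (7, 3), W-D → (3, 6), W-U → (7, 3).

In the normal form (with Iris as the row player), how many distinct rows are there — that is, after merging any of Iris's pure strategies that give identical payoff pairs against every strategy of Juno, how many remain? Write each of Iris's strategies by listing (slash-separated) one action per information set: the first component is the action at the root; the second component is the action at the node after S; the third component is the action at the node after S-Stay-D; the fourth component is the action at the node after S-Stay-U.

Iris has 16 pure strategies: S/Stay/E/H, S/Stay/E/T, S/Stay/C/H, S/Stay/C/T, S/In/E/H, S/In/E/T, S/In/C/H, S/In/C/T, W/Stay/E/H, W/Stay/E/T, W/Stay/C/H, W/Stay/C/T, W/In/E/H, W/In/E/T, W/In/C/H, W/In/C/T. Columns: D, U.
{S/Stay/E/H} → row (6,1) (5,3)
{S/Stay/E/T} → row (6,1) (3,4)
{S/Stay/C/H} → row (2,3) (5,3)
{S/Stay/C/T} → row (2,3) (3,4)
{S/In/E/H, S/In/E/T, S/In/C/H, S/In/C/T} → row (7,3) (7,3)
{W/Stay/E/H, W/Stay/E/T, W/Stay/C/H, W/Stay/C/T, W/In/E/H, W/In/E/T, W/In/C/H, W/In/C/T} → row (3,6) (7,3)
That's 6 distinct rows out of 16 strategies.

6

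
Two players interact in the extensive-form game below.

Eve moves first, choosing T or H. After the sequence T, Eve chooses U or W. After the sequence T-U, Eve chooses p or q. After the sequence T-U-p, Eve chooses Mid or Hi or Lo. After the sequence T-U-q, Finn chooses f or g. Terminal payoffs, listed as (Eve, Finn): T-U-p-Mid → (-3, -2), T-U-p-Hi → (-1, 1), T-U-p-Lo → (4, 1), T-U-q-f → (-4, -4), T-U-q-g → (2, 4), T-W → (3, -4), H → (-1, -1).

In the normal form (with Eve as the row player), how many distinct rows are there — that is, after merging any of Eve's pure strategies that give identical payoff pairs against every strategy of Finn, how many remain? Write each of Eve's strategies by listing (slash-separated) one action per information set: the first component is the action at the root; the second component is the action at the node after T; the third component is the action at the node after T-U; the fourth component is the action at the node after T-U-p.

6

Eve has 24 pure strategies: T/U/p/Mid, T/U/p/Hi, T/U/p/Lo, T/U/q/Mid, T/U/q/Hi, T/U/q/Lo, T/W/p/Mid, T/W/p/Hi, T/W/p/Lo, T/W/q/Mid, T/W/q/Hi, T/W/q/Lo, H/U/p/Mid, H/U/p/Hi, H/U/p/Lo, H/U/q/Mid, H/U/q/Hi, H/U/q/Lo, H/W/p/Mid, H/W/p/Hi, H/W/p/Lo, H/W/q/Mid, H/W/q/Hi, H/W/q/Lo. Columns: f, g.
{T/U/p/Mid} → row (-3,-2) (-3,-2)
{T/U/p/Hi} → row (-1,1) (-1,1)
{T/U/p/Lo} → row (4,1) (4,1)
{T/U/q/Mid, T/U/q/Hi, T/U/q/Lo} → row (-4,-4) (2,4)
{T/W/p/Mid, T/W/p/Hi, T/W/p/Lo, T/W/q/Mid, T/W/q/Hi, T/W/q/Lo} → row (3,-4) (3,-4)
{H/U/p/Mid, H/U/p/Hi, H/U/p/Lo, H/U/q/Mid, H/U/q/Hi, H/U/q/Lo, H/W/p/Mid, H/W/p/Hi, H/W/p/Lo, H/W/q/Mid, H/W/q/Hi, H/W/q/Lo} → row (-1,-1) (-1,-1)
That's 6 distinct rows out of 24 strategies.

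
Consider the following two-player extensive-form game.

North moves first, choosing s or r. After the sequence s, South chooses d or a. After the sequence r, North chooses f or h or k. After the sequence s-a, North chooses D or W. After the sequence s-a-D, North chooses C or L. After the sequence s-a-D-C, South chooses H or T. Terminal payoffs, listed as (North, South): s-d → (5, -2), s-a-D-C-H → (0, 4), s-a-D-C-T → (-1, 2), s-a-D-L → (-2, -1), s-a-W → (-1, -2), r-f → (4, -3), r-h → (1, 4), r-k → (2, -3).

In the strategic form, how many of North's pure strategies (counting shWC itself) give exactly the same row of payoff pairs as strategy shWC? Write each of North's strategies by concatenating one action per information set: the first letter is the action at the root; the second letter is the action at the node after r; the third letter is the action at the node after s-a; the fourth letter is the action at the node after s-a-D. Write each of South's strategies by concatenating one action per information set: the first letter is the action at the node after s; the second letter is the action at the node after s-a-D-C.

6

Row for shWC (columns dH, dT, aH, aT): (5,-2) (5,-2) (-1,-2) (-1,-2).
Under shWC, North's choice at the node after r and at the node after s-a-D can never be reached regardless of what South does, so varying those choices leaves every outcome unchanged.
Holding the reachable choices fixed and varying the unreachable ones freely already gives 3 × 2 = 6 equivalent strategies.
No other strategy reproduces this row, so those 6 are the full class: sfWC, sfWL, shWC, shWL, skWC, skWL.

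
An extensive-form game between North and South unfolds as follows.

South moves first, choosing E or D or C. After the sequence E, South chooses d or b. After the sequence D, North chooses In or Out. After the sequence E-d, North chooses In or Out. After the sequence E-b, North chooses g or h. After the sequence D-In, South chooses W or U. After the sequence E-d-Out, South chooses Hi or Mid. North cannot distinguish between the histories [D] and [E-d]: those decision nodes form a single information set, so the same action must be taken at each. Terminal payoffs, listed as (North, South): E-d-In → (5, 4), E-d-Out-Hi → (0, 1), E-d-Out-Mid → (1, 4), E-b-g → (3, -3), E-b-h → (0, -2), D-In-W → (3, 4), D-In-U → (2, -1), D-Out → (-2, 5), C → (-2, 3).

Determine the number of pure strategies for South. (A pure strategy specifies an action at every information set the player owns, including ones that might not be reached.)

24

South owns the root with actions {E, D, C} — three choices.
South owns the node after E with actions {d, b} — two choices.
South owns the node after D-In with actions {W, U} — two choices.
South owns the node after E-d-Out with actions {Hi, Mid} — two choices.
A pure strategy fixes one action at each information set independently, so the count is the product 3 × 2 × 2 × 2 = 24.
(For reference, North has 4 pure strategies, giving a 24×4 normal-form matrix.)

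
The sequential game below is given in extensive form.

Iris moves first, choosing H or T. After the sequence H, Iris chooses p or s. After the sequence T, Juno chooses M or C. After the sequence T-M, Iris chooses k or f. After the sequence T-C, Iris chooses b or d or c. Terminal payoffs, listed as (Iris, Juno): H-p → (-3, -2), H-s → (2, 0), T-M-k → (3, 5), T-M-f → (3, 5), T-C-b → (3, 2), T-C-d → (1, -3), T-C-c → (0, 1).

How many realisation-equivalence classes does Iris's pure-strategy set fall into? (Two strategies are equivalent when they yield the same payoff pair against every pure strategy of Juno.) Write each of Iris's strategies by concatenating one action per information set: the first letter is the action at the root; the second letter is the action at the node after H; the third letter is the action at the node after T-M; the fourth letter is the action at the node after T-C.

5

Iris has 24 pure strategies: Hpkb, Hpkd, Hpkc, Hpfb, Hpfd, Hpfc, Hskb, Hskd, Hskc, Hsfb, Hsfd, Hsfc, Tpkb, Tpkd, Tpkc, Tpfb, Tpfd, Tpfc, Tskb, Tskd, Tskc, Tsfb, Tsfd, Tsfc. Columns: M, C.
{Hpkb, Hpkd, Hpkc, Hpfb, Hpfd, Hpfc} → row (-3,-2) (-3,-2)
{Hskb, Hskd, Hskc, Hsfb, Hsfd, Hsfc} → row (2,0) (2,0)
{Tpkb, Tpfb, Tskb, Tsfb} → row (3,5) (3,2)
{Tpkd, Tpfd, Tskd, Tsfd} → row (3,5) (1,-3)
{Tpkc, Tpfc, Tskc, Tsfc} → row (3,5) (0,1)
That's 5 distinct rows out of 24 strategies.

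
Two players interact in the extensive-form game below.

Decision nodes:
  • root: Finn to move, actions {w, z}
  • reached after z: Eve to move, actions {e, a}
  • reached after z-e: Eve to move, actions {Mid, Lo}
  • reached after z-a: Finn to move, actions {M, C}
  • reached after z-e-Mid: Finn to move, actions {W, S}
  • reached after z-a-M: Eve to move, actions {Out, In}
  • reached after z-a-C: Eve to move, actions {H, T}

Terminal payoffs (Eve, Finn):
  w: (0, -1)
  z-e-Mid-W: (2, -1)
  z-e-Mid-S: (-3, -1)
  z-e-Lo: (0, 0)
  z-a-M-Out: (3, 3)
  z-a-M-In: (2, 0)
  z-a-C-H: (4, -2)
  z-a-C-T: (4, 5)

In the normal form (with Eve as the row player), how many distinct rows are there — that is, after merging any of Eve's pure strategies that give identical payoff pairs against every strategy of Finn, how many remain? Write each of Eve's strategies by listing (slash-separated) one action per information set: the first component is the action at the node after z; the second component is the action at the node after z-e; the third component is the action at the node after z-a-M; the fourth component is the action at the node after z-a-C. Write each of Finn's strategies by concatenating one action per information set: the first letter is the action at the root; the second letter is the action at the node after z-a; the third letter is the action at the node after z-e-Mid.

6

Eve has 16 pure strategies: e/Mid/Out/H, e/Mid/Out/T, e/Mid/In/H, e/Mid/In/T, e/Lo/Out/H, e/Lo/Out/T, e/Lo/In/H, e/Lo/In/T, a/Mid/Out/H, a/Mid/Out/T, a/Mid/In/H, a/Mid/In/T, a/Lo/Out/H, a/Lo/Out/T, a/Lo/In/H, a/Lo/In/T. Columns: wMW, wMS, wCW, wCS, zMW, zMS, zCW, zCS.
{e/Mid/Out/H, e/Mid/Out/T, e/Mid/In/H, e/Mid/In/T} → row (0,-1) (0,-1) (0,-1) (0,-1) (2,-1) (-3,-1) (2,-1) (-3,-1)
{e/Lo/Out/H, e/Lo/Out/T, e/Lo/In/H, e/Lo/In/T} → row (0,-1) (0,-1) (0,-1) (0,-1) (0,0) (0,0) (0,0) (0,0)
{a/Mid/Out/H, a/Lo/Out/H} → row (0,-1) (0,-1) (0,-1) (0,-1) (3,3) (3,3) (4,-2) (4,-2)
{a/Mid/Out/T, a/Lo/Out/T} → row (0,-1) (0,-1) (0,-1) (0,-1) (3,3) (3,3) (4,5) (4,5)
{a/Mid/In/H, a/Lo/In/H} → row (0,-1) (0,-1) (0,-1) (0,-1) (2,0) (2,0) (4,-2) (4,-2)
{a/Mid/In/T, a/Lo/In/T} → row (0,-1) (0,-1) (0,-1) (0,-1) (2,0) (2,0) (4,5) (4,5)
That's 6 distinct rows out of 16 strategies.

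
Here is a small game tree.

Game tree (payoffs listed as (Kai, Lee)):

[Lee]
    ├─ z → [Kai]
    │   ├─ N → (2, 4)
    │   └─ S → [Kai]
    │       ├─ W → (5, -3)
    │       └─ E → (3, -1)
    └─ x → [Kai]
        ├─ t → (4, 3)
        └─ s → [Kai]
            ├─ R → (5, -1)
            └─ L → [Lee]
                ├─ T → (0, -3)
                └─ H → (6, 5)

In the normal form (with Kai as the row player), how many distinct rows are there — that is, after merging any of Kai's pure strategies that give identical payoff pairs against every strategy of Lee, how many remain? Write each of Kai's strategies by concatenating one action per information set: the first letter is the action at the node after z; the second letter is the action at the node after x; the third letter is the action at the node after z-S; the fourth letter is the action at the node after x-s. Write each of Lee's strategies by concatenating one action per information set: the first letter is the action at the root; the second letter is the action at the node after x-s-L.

9

Kai has 16 pure strategies: NtWR, NtWL, NtER, NtEL, NsWR, NsWL, NsER, NsEL, StWR, StWL, StER, StEL, SsWR, SsWL, SsER, SsEL. Columns: zT, zH, xT, xH.
{NtWR, NtWL, NtER, NtEL} → row (2,4) (2,4) (4,3) (4,3)
{NsWR, NsER} → row (2,4) (2,4) (5,-1) (5,-1)
{NsWL, NsEL} → row (2,4) (2,4) (0,-3) (6,5)
{StWR, StWL} → row (5,-3) (5,-3) (4,3) (4,3)
{StER, StEL} → row (3,-1) (3,-1) (4,3) (4,3)
{SsWR} → row (5,-3) (5,-3) (5,-1) (5,-1)
{SsWL} → row (5,-3) (5,-3) (0,-3) (6,5)
{SsER} → row (3,-1) (3,-1) (5,-1) (5,-1)
{SsEL} → row (3,-1) (3,-1) (0,-3) (6,5)
That's 9 distinct rows out of 16 strategies.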